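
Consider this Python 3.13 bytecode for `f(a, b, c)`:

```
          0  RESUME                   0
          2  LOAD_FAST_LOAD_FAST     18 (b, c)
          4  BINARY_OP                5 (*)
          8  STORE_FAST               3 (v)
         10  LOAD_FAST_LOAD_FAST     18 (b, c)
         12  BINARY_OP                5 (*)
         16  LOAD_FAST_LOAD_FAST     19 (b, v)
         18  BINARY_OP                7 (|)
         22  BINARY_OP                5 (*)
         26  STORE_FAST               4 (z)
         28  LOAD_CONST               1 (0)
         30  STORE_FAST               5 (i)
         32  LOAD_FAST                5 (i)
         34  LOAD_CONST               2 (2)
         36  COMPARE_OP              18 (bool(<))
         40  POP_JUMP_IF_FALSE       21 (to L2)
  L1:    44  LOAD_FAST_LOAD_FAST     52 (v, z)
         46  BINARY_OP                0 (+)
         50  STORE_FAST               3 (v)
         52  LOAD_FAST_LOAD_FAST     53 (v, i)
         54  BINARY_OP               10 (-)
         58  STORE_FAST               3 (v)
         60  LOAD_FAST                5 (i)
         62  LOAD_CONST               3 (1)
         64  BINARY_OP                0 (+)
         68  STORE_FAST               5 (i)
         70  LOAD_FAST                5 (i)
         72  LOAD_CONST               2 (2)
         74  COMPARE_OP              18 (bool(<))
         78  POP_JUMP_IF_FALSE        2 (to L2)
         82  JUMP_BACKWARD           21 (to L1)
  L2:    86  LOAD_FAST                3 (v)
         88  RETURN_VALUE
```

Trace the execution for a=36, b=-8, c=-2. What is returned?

-241

LOAD_FAST_LOAD_FAST b,c → push -8,-2. Stack: [-8, -2]
BINARY_OP * → -8 * -2 = 16. Stack: [16]
STORE_FAST v → v=16. Stack: []
LOAD_FAST_LOAD_FAST b,c → push -8,-2. Stack: [-8, -2]
BINARY_OP * → -8 * -2 = 16. Stack: [16]
LOAD_FAST_LOAD_FAST b,v → push -8,16. Stack: [16, -8, 16]
BINARY_OP | → -8 | 16 = -8. Stack: [16, -8]
BINARY_OP * → 16 * -8 = -128. Stack: [-128]
STORE_FAST z → z=-128. Stack: []
LOAD_CONST → push 0. Stack: [0]
STORE_FAST i → i=0. Stack: []
LOAD_FAST i → push 0. Stack: [0]
LOAD_CONST → push 2. Stack: [0, 2]
COMPARE_OP bool(<) → 0 vs 2 = True. Stack: [True]
POP_JUMP_IF_FALSE → pop True; no jump. Stack: []
LOAD_FAST_LOAD_FAST v,z → push 16,-128. Stack: [16, -128]
BINARY_OP + → 16 + -128 = -112. Stack: [-112]
STORE_FAST v → v=-112. Stack: []
LOAD_FAST_LOAD_FAST v,i → push -112,0. Stack: [-112, 0]
BINARY_OP - → -112 - 0 = -112. Stack: [-112]
STORE_FAST v → v=-112. Stack: []
LOAD_FAST i → push 0. Stack: [0]
LOAD_CONST → push 1. Stack: [0, 1]
BINARY_OP + → 0 + 1 = 1. Stack: [1]
STORE_FAST i → i=1. Stack: []
LOAD_FAST i → push 1. Stack: [1]
LOAD_CONST → push 2. Stack: [1, 2]
COMPARE_OP bool(<) → 1 vs 2 = True. Stack: [True]
POP_JUMP_IF_FALSE → pop True; no jump. Stack: []
LOAD_FAST_LOAD_FAST v,z → push -112,-128. Stack: [-112, -128]
BINARY_OP + → -112 + -128 = -240. Stack: [-240]
STORE_FAST v → v=-240. Stack: []
LOAD_FAST_LOAD_FAST v,i → push -240,1. Stack: [-240, 1]
BINARY_OP - → -240 - 1 = -241. Stack: [-241]
STORE_FAST v → v=-241. Stack: []
LOAD_FAST i → push 1. Stack: [1]
LOAD_CONST → push 1. Stack: [1, 1]
BINARY_OP + → 1 + 1 = 2. Stack: [2]
STORE_FAST i → i=2. Stack: []
LOAD_FAST i → push 2. Stack: [2]
LOAD_CONST → push 2. Stack: [2, 2]
COMPARE_OP bool(<) → 2 vs 2 = False. Stack: [False]
POP_JUMP_IF_FALSE → pop False; jump. Stack: []
LOAD_FAST v → push -241. Stack: [-241]
RETURN_VALUE → return -241.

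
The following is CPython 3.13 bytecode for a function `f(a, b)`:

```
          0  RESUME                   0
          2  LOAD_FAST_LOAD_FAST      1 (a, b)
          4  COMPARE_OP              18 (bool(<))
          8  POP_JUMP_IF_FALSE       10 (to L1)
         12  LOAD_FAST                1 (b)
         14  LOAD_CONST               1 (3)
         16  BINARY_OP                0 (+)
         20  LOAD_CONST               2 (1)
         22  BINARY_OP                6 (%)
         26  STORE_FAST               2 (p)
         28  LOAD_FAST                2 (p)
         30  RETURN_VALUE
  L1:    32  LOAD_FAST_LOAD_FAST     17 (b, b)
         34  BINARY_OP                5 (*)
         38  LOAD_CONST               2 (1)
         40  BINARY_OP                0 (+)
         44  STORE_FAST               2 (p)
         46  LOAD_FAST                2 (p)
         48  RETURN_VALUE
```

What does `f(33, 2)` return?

5

LOAD_FAST_LOAD_FAST a,b → push 33,2. Stack: [33, 2]
COMPARE_OP bool(<) → 33 vs 2 = False. Stack: [False]
POP_JUMP_IF_FALSE → pop False; jump. Stack: []
LOAD_FAST_LOAD_FAST b,b → push 2,2. Stack: [2, 2]
BINARY_OP * → 2 * 2 = 4. Stack: [4]
LOAD_CONST → push 1. Stack: [4, 1]
BINARY_OP + → 4 + 1 = 5. Stack: [5]
STORE_FAST p → p=5. Stack: []
LOAD_FAST p → push 5. Stack: [5]
RETURN_VALUE → return 5.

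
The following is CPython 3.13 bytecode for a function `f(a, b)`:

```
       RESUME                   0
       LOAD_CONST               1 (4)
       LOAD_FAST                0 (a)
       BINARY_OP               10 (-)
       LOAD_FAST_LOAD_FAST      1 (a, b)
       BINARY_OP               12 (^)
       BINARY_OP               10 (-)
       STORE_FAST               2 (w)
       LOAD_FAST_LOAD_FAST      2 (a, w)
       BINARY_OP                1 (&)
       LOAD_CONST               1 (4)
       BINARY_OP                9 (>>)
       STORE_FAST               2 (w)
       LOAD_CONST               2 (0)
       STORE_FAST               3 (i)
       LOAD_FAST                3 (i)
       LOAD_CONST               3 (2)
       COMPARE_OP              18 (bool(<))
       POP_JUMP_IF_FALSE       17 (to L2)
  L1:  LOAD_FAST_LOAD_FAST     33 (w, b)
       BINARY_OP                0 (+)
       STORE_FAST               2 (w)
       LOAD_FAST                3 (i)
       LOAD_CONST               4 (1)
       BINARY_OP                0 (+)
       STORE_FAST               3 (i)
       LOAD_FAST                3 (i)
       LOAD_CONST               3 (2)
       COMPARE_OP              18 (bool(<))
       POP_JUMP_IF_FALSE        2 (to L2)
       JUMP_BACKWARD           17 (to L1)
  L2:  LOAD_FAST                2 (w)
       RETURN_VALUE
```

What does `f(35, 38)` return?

LOAD_CONST → push 4. Stack: [4]
LOAD_FAST a → push 35. Stack: [4, 35]
BINARY_OP - → 4 - 35 = -31. Stack: [-31]
LOAD_FAST_LOAD_FAST a,b → push 35,38. Stack: [-31, 35, 38]
BINARY_OP ^ → 35 ^ 38 = 5. Stack: [-31, 5]
BINARY_OP - → -31 - 5 = -36. Stack: [-36]
STORE_FAST w → w=-36. Stack: []
LOAD_FAST_LOAD_FAST a,w → push 35,-36. Stack: [35, -36]
BINARY_OP & → 35 & -36 = 0. Stack: [0]
LOAD_CONST → push 4. Stack: [0, 4]
BINARY_OP >> → 0 >> 4 = 0. Stack: [0]
STORE_FAST w → w=0. Stack: []
LOAD_CONST → push 0. Stack: [0]
STORE_FAST i → i=0. Stack: []
LOAD_FAST i → push 0. Stack: [0]
LOAD_CONST → push 2. Stack: [0, 2]
COMPARE_OP bool(<) → 0 vs 2 = True. Stack: [True]
POP_JUMP_IF_FALSE → pop True; no jump. Stack: []
LOAD_FAST_LOAD_FAST w,b → push 0,38. Stack: [0, 38]
BINARY_OP + → 0 + 38 = 38. Stack: [38]
STORE_FAST w → w=38. Stack: []
LOAD_FAST i → push 0. Stack: [0]
LOAD_CONST → push 1. Stack: [0, 1]
BINARY_OP + → 0 + 1 = 1. Stack: [1]
STORE_FAST i → i=1. Stack: []
LOAD_FAST i → push 1. Stack: [1]
LOAD_CONST → push 2. Stack: [1, 2]
COMPARE_OP bool(<) → 1 vs 2 = True. Stack: [True]
POP_JUMP_IF_FALSE → pop True; no jump. Stack: []
LOAD_FAST_LOAD_FAST w,b → push 38,38. Stack: [38, 38]
BINARY_OP + → 38 + 38 = 76. Stack: [76]
STORE_FAST w → w=76. Stack: []
LOAD_FAST i → push 1. Stack: [1]
LOAD_CONST → push 1. Stack: [1, 1]
BINARY_OP + → 1 + 1 = 2. Stack: [2]
STORE_FAST i → i=2. Stack: []
LOAD_FAST i → push 2. Stack: [2]
LOAD_CONST → push 2. Stack: [2, 2]
COMPARE_OP bool(<) → 2 vs 2 = False. Stack: [False]
POP_JUMP_IF_FALSE → pop False; jump. Stack: []
LOAD_FAST w → push 76. Stack: [76]
RETURN_VALUE → return 76.

76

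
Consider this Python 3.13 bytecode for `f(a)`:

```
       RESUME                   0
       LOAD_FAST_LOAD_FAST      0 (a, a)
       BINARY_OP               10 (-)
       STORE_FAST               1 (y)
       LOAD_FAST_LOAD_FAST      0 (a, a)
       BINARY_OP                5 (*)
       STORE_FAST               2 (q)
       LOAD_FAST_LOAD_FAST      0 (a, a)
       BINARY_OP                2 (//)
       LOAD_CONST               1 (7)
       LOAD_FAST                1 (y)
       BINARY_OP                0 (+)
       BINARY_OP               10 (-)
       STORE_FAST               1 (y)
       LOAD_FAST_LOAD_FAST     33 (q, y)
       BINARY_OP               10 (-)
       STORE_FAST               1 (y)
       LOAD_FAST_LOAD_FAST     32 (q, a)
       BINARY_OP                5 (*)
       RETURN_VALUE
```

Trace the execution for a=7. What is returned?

LOAD_FAST_LOAD_FAST a,a → push 7,7. Stack: [7, 7]
BINARY_OP - → 7 - 7 = 0. Stack: [0]
STORE_FAST y → y=0. Stack: []
LOAD_FAST_LOAD_FAST a,a → push 7,7. Stack: [7, 7]
BINARY_OP * → 7 * 7 = 49. Stack: [49]
STORE_FAST q → q=49. Stack: []
LOAD_FAST_LOAD_FAST a,a → push 7,7. Stack: [7, 7]
BINARY_OP // → 7 // 7 = 1. Stack: [1]
LOAD_CONST → push 7. Stack: [1, 7]
LOAD_FAST y → push 0. Stack: [1, 7, 0]
BINARY_OP + → 7 + 0 = 7. Stack: [1, 7]
BINARY_OP - → 1 - 7 = -6. Stack: [-6]
STORE_FAST y → y=-6. Stack: []
LOAD_FAST_LOAD_FAST q,y → push 49,-6. Stack: [49, -6]
BINARY_OP - → 49 - -6 = 55. Stack: [55]
STORE_FAST y → y=55. Stack: []
LOAD_FAST_LOAD_FAST q,a → push 49,7. Stack: [49, 7]
BINARY_OP * → 49 * 7 = 343. Stack: [343]
RETURN_VALUE → return 343.

343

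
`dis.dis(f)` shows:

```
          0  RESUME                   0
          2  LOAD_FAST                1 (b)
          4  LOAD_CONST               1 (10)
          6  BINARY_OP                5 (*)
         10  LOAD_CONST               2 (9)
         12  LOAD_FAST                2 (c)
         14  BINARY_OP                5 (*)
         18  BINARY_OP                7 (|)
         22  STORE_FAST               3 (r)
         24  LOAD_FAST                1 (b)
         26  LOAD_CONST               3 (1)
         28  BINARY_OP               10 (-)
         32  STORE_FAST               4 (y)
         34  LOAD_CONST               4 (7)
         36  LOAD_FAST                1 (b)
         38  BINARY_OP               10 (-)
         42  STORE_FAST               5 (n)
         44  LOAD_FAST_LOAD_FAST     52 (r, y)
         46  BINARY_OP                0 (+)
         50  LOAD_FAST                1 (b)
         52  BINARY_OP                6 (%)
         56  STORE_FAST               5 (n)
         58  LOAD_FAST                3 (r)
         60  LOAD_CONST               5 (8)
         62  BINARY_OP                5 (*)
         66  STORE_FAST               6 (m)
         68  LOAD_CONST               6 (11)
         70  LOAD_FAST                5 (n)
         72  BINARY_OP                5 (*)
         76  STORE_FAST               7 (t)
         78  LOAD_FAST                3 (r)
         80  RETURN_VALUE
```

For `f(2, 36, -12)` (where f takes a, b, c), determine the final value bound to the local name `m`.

LOAD_FAST b → push 36. Stack: [36]
LOAD_CONST → push 10. Stack: [36, 10]
BINARY_OP * → 36 * 10 = 360. Stack: [360]
LOAD_CONST → push 9. Stack: [360, 9]
LOAD_FAST c → push -12. Stack: [360, 9, -12]
BINARY_OP * → 9 * -12 = -108. Stack: [360, -108]
BINARY_OP | → 360 | -108 = -4. Stack: [-4]
STORE_FAST r → r=-4. Stack: []
LOAD_FAST b → push 36. Stack: [36]
LOAD_CONST → push 1. Stack: [36, 1]
BINARY_OP - → 36 - 1 = 35. Stack: [35]
STORE_FAST y → y=35. Stack: []
LOAD_CONST → push 7. Stack: [7]
LOAD_FAST b → push 36. Stack: [7, 36]
BINARY_OP - → 7 - 36 = -29. Stack: [-29]
STORE_FAST n → n=-29. Stack: []
LOAD_FAST_LOAD_FAST r,y → push -4,35. Stack: [-4, 35]
BINARY_OP + → -4 + 35 = 31. Stack: [31]
LOAD_FAST b → push 36. Stack: [31, 36]
BINARY_OP % → 31 % 36 = 31. Stack: [31]
STORE_FAST n → n=31. Stack: []
LOAD_FAST r → push -4. Stack: [-4]
LOAD_CONST → push 8. Stack: [-4, 8]
BINARY_OP * → -4 * 8 = -32. Stack: [-32]
STORE_FAST m → m=-32. Stack: []
LOAD_CONST → push 11. Stack: [11]
LOAD_FAST n → push 31. Stack: [11, 31]
BINARY_OP * → 11 * 31 = 341. Stack: [341]
STORE_FAST t → t=341. Stack: []
LOAD_FAST r → push -4. Stack: [-4]
RETURN_VALUE → return -4.

-32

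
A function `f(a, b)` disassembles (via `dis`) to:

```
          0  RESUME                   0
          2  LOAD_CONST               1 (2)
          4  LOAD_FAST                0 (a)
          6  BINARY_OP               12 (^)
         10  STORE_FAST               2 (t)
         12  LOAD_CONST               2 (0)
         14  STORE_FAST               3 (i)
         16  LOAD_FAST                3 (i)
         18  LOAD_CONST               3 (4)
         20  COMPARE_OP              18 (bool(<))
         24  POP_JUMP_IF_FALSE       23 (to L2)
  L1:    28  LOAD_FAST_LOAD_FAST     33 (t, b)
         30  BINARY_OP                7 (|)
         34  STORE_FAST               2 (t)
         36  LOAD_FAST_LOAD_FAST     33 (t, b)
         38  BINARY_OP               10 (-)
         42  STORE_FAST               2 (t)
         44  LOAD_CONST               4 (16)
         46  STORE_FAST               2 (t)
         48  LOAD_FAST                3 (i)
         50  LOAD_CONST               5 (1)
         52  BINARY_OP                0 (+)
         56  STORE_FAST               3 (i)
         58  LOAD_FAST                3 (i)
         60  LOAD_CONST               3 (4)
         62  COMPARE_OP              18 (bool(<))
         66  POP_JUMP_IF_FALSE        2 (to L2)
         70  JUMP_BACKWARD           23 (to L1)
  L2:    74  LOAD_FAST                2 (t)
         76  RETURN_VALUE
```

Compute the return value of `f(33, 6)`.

LOAD_CONST → push 2
LOAD_FAST a → push 33
BINARY_OP ^ → 2 ^ 33 = 35
STORE_FAST t → t=35
LOAD_CONST → push 0
STORE_FAST i → i=0
LOAD_FAST i → push 0
LOAD_CONST → push 4
COMPARE_OP bool(<) → 0 vs 4 = True
POP_JUMP_IF_FALSE → pop True; no jump
LOAD_FAST_LOAD_FAST t,b → push 35,6
BINARY_OP | → 35 | 6 = 39
STORE_FAST t → t=39
LOAD_FAST_LOAD_FAST t,b → push 39,6
BINARY_OP - → 39 - 6 = 33
STORE_FAST t → t=33
LOAD_CONST → push 16
STORE_FAST t → t=16
LOAD_FAST i → push 0
LOAD_CONST → push 1
BINARY_OP + → 0 + 1 = 1
STORE_FAST i → i=1
LOAD_FAST i → push 1
LOAD_CONST → push 4
COMPARE_OP bool(<) → 1 vs 4 = True
POP_JUMP_IF_FALSE → pop True; no jump
LOAD_FAST_LOAD_FAST t,b → push 16,6
BINARY_OP | → 16 | 6 = 22
STORE_FAST t → t=22
LOAD_FAST_LOAD_FAST t,b → push 22,6
BINARY_OP - → 22 - 6 = 16
STORE_FAST t → t=16
LOAD_CONST → push 16
STORE_FAST t → t=16
LOAD_FAST i → push 1
LOAD_CONST → push 1
BINARY_OP + → 1 + 1 = 2
STORE_FAST i → i=2
LOAD_FAST i → push 2
LOAD_CONST → push 4
COMPARE_OP bool(<) → 2 vs 4 = True
POP_JUMP_IF_FALSE → pop True; no jump
LOAD_FAST_LOAD_FAST t,b → push 16,6
BINARY_OP | → 16 | 6 = 22
STORE_FAST t → t=22
LOAD_FAST_LOAD_FAST t,b → push 22,6
BINARY_OP - → 22 - 6 = 16
STORE_FAST t → t=16
LOAD_CONST → push 16
STORE_FAST t → t=16
LOAD_FAST i → push 2
LOAD_CONST → push 1
BINARY_OP + → 2 + 1 = 3
STORE_FAST i → i=3
LOAD_FAST i → push 3
LOAD_CONST → push 4
COMPARE_OP bool(<) → 3 vs 4 = True
POP_JUMP_IF_FALSE → pop True; no jump
LOAD_FAST_LOAD_FAST t,b → push 16,6
BINARY_OP | → 16 | 6 = 22
STORE_FAST t → t=22
LOAD_FAST_LOAD_FAST t,b → push 22,6
BINARY_OP - → 22 - 6 = 16
STORE_FAST t → t=16
LOAD_CONST → push 16
STORE_FAST t → t=16
LOAD_FAST i → push 3
LOAD_CONST → push 1
BINARY_OP + → 3 + 1 = 4
STORE_FAST i → i=4
LOAD_FAST i → push 4
LOAD_CONST → push 4
COMPARE_OP bool(<) → 4 vs 4 = False
POP_JUMP_IF_FALSE → pop False; jump
LOAD_FAST t → push 16
RETURN_VALUE → return 16.

16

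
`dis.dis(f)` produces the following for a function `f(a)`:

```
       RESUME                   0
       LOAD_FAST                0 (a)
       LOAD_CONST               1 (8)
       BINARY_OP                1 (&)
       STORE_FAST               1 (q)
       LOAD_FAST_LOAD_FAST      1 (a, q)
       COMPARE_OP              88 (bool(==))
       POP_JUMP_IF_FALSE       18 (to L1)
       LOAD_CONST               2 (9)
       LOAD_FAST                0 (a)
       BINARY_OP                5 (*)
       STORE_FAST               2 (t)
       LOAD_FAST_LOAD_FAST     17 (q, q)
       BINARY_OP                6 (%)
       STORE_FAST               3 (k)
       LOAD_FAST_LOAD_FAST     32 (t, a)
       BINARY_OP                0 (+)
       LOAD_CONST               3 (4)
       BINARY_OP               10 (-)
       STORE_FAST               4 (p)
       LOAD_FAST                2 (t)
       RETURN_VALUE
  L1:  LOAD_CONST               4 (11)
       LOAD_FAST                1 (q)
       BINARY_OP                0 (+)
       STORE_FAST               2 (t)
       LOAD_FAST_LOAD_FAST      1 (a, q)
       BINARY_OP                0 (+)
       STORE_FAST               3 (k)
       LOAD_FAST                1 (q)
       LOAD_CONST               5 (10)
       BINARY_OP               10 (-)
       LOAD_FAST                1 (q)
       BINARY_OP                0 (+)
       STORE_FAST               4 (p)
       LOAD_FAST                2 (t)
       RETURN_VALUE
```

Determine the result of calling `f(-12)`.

LOAD_FAST a → push -12. Stack: [-12]
LOAD_CONST → push 8. Stack: [-12, 8]
BINARY_OP & → -12 & 8 = 0. Stack: [0]
STORE_FAST q → q=0. Stack: []
LOAD_FAST_LOAD_FAST a,q → push -12,0. Stack: [-12, 0]
COMPARE_OP bool(==) → -12 vs 0 = False. Stack: [False]
POP_JUMP_IF_FALSE → pop False; jump. Stack: []
LOAD_CONST → push 11. Stack: [11]
LOAD_FAST q → push 0. Stack: [11, 0]
BINARY_OP + → 11 + 0 = 11. Stack: [11]
STORE_FAST t → t=11. Stack: []
LOAD_FAST_LOAD_FAST a,q → push -12,0. Stack: [-12, 0]
BINARY_OP + → -12 + 0 = -12. Stack: [-12]
STORE_FAST k → k=-12. Stack: []
LOAD_FAST q → push 0. Stack: [0]
LOAD_CONST → push 10. Stack: [0, 10]
BINARY_OP - → 0 - 10 = -10. Stack: [-10]
LOAD_FAST q → push 0. Stack: [-10, 0]
BINARY_OP + → -10 + 0 = -10. Stack: [-10]
STORE_FAST p → p=-10. Stack: []
LOAD_FAST t → push 11. Stack: [11]
RETURN_VALUE → return 11.

11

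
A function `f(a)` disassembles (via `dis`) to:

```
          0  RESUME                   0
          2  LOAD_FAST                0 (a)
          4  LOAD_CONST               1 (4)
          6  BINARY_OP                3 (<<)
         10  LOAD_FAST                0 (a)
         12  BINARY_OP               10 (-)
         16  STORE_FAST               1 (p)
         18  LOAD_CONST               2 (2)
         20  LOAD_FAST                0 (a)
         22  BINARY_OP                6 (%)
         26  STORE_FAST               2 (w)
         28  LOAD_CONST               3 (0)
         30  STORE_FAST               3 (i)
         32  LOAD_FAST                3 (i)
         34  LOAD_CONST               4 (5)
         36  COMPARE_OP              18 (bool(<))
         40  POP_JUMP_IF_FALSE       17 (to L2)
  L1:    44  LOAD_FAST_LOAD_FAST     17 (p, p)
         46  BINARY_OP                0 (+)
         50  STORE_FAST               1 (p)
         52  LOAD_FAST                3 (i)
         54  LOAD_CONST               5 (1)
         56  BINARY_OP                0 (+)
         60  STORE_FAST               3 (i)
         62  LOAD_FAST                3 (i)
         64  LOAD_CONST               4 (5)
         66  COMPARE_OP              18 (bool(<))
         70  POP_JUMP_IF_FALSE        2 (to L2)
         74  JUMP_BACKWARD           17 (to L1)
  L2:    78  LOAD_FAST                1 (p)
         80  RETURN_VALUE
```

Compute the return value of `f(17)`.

LOAD_FAST a → push 17
LOAD_CONST → push 4
BINARY_OP << → 17 << 4 = 272
LOAD_FAST a → push 17
BINARY_OP - → 272 - 17 = 255
STORE_FAST p → p=255
LOAD_CONST → push 2
LOAD_FAST a → push 17
BINARY_OP % → 2 % 17 = 2
STORE_FAST w → w=2
LOAD_CONST → push 0
STORE_FAST i → i=0
LOAD_FAST i → push 0
LOAD_CONST → push 5
COMPARE_OP bool(<) → 0 vs 5 = True
POP_JUMP_IF_FALSE → pop True; no jump
LOAD_FAST_LOAD_FAST p,p → push 255,255
BINARY_OP + → 255 + 255 = 510
STORE_FAST p → p=510
LOAD_FAST i → push 0
LOAD_CONST → push 1
BINARY_OP + → 0 + 1 = 1
STORE_FAST i → i=1
LOAD_FAST i → push 1
LOAD_CONST → push 5
COMPARE_OP bool(<) → 1 vs 5 = True
POP_JUMP_IF_FALSE → pop True; no jump
LOAD_FAST_LOAD_FAST p,p → push 510,510
BINARY_OP + → 510 + 510 = 1020
STORE_FAST p → p=1020
LOAD_FAST i → push 1
LOAD_CONST → push 1
BINARY_OP + → 1 + 1 = 2
STORE_FAST i → i=2
LOAD_FAST i → push 2
LOAD_CONST → push 5
COMPARE_OP bool(<) → 2 vs 5 = True
POP_JUMP_IF_FALSE → pop True; no jump
LOAD_FAST_LOAD_FAST p,p → push 1020,1020
BINARY_OP + → 1020 + 1020 = 2040
STORE_FAST p → p=2040
LOAD_FAST i → push 2
LOAD_CONST → push 1
BINARY_OP + → 2 + 1 = 3
STORE_FAST i → i=3
LOAD_FAST i → push 3
LOAD_CONST → push 5
COMPARE_OP bool(<) → 3 vs 5 = True
POP_JUMP_IF_FALSE → pop True; no jump
LOAD_FAST_LOAD_FAST p,p → push 2040,2040
BINARY_OP + → 2040 + 2040 = 4080
STORE_FAST p → p=4080
LOAD_FAST i → push 3
LOAD_CONST → push 1
BINARY_OP + → 3 + 1 = 4
STORE_FAST i → i=4
LOAD_FAST i → push 4
LOAD_CONST → push 5
COMPARE_OP bool(<) → 4 vs 5 = True
POP_JUMP_IF_FALSE → pop True; no jump
LOAD_FAST_LOAD_FAST p,p → push 4080,4080
BINARY_OP + → 4080 + 4080 = 8160
STORE_FAST p → p=8160
LOAD_FAST i → push 4
LOAD_CONST → push 1
BINARY_OP + → 4 + 1 = 5
STORE_FAST i → i=5
LOAD_FAST i → push 5
LOAD_CONST → push 5
COMPARE_OP bool(<) → 5 vs 5 = False
POP_JUMP_IF_FALSE → pop False; jump
LOAD_FAST p → push 8160
RETURN_VALUE → return 8160.

8160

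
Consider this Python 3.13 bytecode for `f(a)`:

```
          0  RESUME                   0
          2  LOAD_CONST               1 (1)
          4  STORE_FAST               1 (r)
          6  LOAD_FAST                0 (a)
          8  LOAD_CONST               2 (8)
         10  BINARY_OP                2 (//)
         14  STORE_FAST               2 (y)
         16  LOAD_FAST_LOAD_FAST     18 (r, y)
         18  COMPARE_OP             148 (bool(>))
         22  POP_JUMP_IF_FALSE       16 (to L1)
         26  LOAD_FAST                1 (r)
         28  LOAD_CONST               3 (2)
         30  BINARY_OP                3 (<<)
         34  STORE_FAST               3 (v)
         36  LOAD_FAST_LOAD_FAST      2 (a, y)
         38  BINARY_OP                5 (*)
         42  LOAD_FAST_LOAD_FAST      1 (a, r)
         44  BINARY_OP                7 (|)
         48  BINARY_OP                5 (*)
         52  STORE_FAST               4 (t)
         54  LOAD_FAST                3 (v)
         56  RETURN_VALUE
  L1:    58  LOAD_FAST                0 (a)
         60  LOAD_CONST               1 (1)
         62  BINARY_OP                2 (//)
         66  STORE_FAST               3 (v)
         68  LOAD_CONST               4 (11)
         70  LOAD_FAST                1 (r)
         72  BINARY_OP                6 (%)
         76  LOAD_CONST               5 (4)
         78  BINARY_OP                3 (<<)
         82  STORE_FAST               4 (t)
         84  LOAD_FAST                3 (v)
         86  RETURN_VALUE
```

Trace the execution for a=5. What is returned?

LOAD_CONST → push 1. Stack: [1]
STORE_FAST r → r=1. Stack: []
LOAD_FAST a → push 5. Stack: [5]
LOAD_CONST → push 8. Stack: [5, 8]
BINARY_OP // → 5 // 8 = 0. Stack: [0]
STORE_FAST y → y=0. Stack: []
LOAD_FAST_LOAD_FAST r,y → push 1,0. Stack: [1, 0]
COMPARE_OP bool(>) → 1 vs 0 = True. Stack: [True]
POP_JUMP_IF_FALSE → pop True; no jump. Stack: []
LOAD_FAST r → push 1. Stack: [1]
LOAD_CONST → push 2. Stack: [1, 2]
BINARY_OP << → 1 << 2 = 4. Stack: [4]
STORE_FAST v → v=4. Stack: []
LOAD_FAST_LOAD_FAST a,y → push 5,0. Stack: [5, 0]
BINARY_OP * → 5 * 0 = 0. Stack: [0]
LOAD_FAST_LOAD_FAST a,r → push 5,1. Stack: [0, 5, 1]
BINARY_OP | → 5 | 1 = 5. Stack: [0, 5]
BINARY_OP * → 0 * 5 = 0. Stack: [0]
STORE_FAST t → t=0. Stack: []
LOAD_FAST v → push 4. Stack: [4]
RETURN_VALUE → return 4.

4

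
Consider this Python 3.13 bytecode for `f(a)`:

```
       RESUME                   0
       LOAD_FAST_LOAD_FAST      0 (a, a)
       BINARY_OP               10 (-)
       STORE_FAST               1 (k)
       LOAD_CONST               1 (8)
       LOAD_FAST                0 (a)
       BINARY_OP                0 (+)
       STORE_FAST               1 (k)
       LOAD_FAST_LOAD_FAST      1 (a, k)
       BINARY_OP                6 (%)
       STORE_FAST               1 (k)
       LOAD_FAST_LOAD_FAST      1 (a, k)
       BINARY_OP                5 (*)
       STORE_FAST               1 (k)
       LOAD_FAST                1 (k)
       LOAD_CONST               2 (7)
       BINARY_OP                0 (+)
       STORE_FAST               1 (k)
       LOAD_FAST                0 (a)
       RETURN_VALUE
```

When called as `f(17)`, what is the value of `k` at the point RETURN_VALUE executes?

296

LOAD_FAST_LOAD_FAST a,a → push 17,17. Stack: [17, 17]
BINARY_OP - → 17 - 17 = 0. Stack: [0]
STORE_FAST k → k=0. Stack: []
LOAD_CONST → push 8. Stack: [8]
LOAD_FAST a → push 17. Stack: [8, 17]
BINARY_OP + → 8 + 17 = 25. Stack: [25]
STORE_FAST k → k=25. Stack: []
LOAD_FAST_LOAD_FAST a,k → push 17,25. Stack: [17, 25]
BINARY_OP % → 17 % 25 = 17. Stack: [17]
STORE_FAST k → k=17. Stack: []
LOAD_FAST_LOAD_FAST a,k → push 17,17. Stack: [17, 17]
BINARY_OP * → 17 * 17 = 289. Stack: [289]
STORE_FAST k → k=289. Stack: []
LOAD_FAST k → push 289. Stack: [289]
LOAD_CONST → push 7. Stack: [289, 7]
BINARY_OP + → 289 + 7 = 296. Stack: [296]
STORE_FAST k → k=296. Stack: []
LOAD_FAST a → push 17. Stack: [17]
RETURN_VALUE → return 17.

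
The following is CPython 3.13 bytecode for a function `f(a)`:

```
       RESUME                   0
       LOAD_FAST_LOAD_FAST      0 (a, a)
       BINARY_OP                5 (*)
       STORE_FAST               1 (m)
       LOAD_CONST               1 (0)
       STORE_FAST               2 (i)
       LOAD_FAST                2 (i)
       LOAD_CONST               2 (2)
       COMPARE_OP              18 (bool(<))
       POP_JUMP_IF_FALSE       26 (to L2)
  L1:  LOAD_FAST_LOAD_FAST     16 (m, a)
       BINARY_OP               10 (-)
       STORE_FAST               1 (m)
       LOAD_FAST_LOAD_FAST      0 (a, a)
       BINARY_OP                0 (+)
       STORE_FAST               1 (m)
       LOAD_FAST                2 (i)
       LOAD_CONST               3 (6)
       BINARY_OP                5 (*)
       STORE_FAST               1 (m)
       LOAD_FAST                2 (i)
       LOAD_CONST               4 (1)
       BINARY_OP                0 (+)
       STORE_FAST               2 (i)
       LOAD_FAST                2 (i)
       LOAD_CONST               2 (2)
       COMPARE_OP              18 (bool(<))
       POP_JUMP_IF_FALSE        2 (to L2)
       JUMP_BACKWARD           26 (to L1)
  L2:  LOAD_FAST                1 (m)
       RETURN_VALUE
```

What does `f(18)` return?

LOAD_FAST_LOAD_FAST a,a → push 18,18. Stack: [18, 18]
BINARY_OP * → 18 * 18 = 324. Stack: [324]
STORE_FAST m → m=324. Stack: []
LOAD_CONST → push 0. Stack: [0]
STORE_FAST i → i=0. Stack: []
LOAD_FAST i → push 0. Stack: [0]
LOAD_CONST → push 2. Stack: [0, 2]
COMPARE_OP bool(<) → 0 vs 2 = True. Stack: [True]
POP_JUMP_IF_FALSE → pop True; no jump. Stack: []
LOAD_FAST_LOAD_FAST m,a → push 324,18. Stack: [324, 18]
BINARY_OP - → 324 - 18 = 306. Stack: [306]
STORE_FAST m → m=306. Stack: []
LOAD_FAST_LOAD_FAST a,a → push 18,18. Stack: [18, 18]
BINARY_OP + → 18 + 18 = 36. Stack: [36]
STORE_FAST m → m=36. Stack: []
LOAD_FAST i → push 0. Stack: [0]
LOAD_CONST → push 6. Stack: [0, 6]
BINARY_OP * → 0 * 6 = 0. Stack: [0]
STORE_FAST m → m=0. Stack: []
LOAD_FAST i → push 0. Stack: [0]
LOAD_CONST → push 1. Stack: [0, 1]
BINARY_OP + → 0 + 1 = 1. Stack: [1]
STORE_FAST i → i=1. Stack: []
LOAD_FAST i → push 1. Stack: [1]
LOAD_CONST → push 2. Stack: [1, 2]
COMPARE_OP bool(<) → 1 vs 2 = True. Stack: [True]
POP_JUMP_IF_FALSE → pop True; no jump. Stack: []
LOAD_FAST_LOAD_FAST m,a → push 0,18. Stack: [0, 18]
BINARY_OP - → 0 - 18 = -18. Stack: [-18]
STORE_FAST m → m=-18. Stack: []
LOAD_FAST_LOAD_FAST a,a → push 18,18. Stack: [18, 18]
BINARY_OP + → 18 + 18 = 36. Stack: [36]
STORE_FAST m → m=36. Stack: []
LOAD_FAST i → push 1. Stack: [1]
LOAD_CONST → push 6. Stack: [1, 6]
BINARY_OP * → 1 * 6 = 6. Stack: [6]
STORE_FAST m → m=6. Stack: []
LOAD_FAST i → push 1. Stack: [1]
LOAD_CONST → push 1. Stack: [1, 1]
BINARY_OP + → 1 + 1 = 2. Stack: [2]
STORE_FAST i → i=2. Stack: []
LOAD_FAST i → push 2. Stack: [2]
LOAD_CONST → push 2. Stack: [2, 2]
COMPARE_OP bool(<) → 2 vs 2 = False. Stack: [False]
POP_JUMP_IF_FALSE → pop False; jump. Stack: []
LOAD_FAST m → push 6. Stack: [6]
RETURN_VALUE → return 6.

6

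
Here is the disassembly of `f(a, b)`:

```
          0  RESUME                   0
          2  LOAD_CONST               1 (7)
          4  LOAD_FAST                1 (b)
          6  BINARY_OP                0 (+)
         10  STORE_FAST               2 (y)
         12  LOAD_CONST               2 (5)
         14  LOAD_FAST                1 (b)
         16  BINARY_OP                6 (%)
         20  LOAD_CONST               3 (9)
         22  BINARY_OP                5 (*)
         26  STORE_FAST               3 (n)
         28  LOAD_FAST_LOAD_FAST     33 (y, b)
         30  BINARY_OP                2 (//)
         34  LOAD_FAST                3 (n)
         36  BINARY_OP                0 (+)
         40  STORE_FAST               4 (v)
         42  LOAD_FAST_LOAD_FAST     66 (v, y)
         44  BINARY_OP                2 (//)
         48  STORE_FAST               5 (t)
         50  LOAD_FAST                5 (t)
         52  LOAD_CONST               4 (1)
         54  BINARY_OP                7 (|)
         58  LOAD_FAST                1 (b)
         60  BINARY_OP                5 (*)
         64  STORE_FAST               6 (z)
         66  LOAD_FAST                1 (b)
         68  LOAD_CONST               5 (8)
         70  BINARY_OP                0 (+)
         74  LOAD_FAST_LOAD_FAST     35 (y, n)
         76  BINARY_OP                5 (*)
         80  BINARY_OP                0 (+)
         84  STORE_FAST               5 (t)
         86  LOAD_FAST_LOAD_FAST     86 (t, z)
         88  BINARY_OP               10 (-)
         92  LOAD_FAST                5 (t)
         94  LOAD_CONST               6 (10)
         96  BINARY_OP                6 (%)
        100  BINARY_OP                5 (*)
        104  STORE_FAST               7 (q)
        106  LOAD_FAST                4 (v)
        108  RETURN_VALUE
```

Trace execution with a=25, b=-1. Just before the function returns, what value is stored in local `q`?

LOAD_CONST → push 7. Stack: [7]
LOAD_FAST b → push -1. Stack: [7, -1]
BINARY_OP + → 7 + -1 = 6. Stack: [6]
STORE_FAST y → y=6. Stack: []
LOAD_CONST → push 5. Stack: [5]
LOAD_FAST b → push -1. Stack: [5, -1]
BINARY_OP % → 5 % -1 = 0. Stack: [0]
LOAD_CONST → push 9. Stack: [0, 9]
BINARY_OP * → 0 * 9 = 0. Stack: [0]
STORE_FAST n → n=0. Stack: []
LOAD_FAST_LOAD_FAST y,b → push 6,-1. Stack: [6, -1]
BINARY_OP // → 6 // -1 = -6. Stack: [-6]
LOAD_FAST n → push 0. Stack: [-6, 0]
BINARY_OP + → -6 + 0 = -6. Stack: [-6]
STORE_FAST v → v=-6. Stack: []
LOAD_FAST_LOAD_FAST v,y → push -6,6. Stack: [-6, 6]
BINARY_OP // → -6 // 6 = -1. Stack: [-1]
STORE_FAST t → t=-1. Stack: []
LOAD_FAST t → push -1. Stack: [-1]
LOAD_CONST → push 1. Stack: [-1, 1]
BINARY_OP | → -1 | 1 = -1. Stack: [-1]
LOAD_FAST b → push -1. Stack: [-1, -1]
BINARY_OP * → -1 * -1 = 1. Stack: [1]
STORE_FAST z → z=1. Stack: []
LOAD_FAST b → push -1. Stack: [-1]
LOAD_CONST → push 8. Stack: [-1, 8]
BINARY_OP + → -1 + 8 = 7. Stack: [7]
LOAD_FAST_LOAD_FAST y,n → push 6,0. Stack: [7, 6, 0]
BINARY_OP * → 6 * 0 = 0. Stack: [7, 0]
BINARY_OP + → 7 + 0 = 7. Stack: [7]
STORE_FAST t → t=7. Stack: []
LOAD_FAST_LOAD_FAST t,z → push 7,1. Stack: [7, 1]
BINARY_OP - → 7 - 1 = 6. Stack: [6]
LOAD_FAST t → push 7. Stack: [6, 7]
LOAD_CONST → push 10. Stack: [6, 7, 10]
BINARY_OP % → 7 % 10 = 7. Stack: [6, 7]
BINARY_OP * → 6 * 7 = 42. Stack: [42]
STORE_FAST q → q=42. Stack: []
LOAD_FAST v → push -6. Stack: [-6]
RETURN_VALUE → return -6.

42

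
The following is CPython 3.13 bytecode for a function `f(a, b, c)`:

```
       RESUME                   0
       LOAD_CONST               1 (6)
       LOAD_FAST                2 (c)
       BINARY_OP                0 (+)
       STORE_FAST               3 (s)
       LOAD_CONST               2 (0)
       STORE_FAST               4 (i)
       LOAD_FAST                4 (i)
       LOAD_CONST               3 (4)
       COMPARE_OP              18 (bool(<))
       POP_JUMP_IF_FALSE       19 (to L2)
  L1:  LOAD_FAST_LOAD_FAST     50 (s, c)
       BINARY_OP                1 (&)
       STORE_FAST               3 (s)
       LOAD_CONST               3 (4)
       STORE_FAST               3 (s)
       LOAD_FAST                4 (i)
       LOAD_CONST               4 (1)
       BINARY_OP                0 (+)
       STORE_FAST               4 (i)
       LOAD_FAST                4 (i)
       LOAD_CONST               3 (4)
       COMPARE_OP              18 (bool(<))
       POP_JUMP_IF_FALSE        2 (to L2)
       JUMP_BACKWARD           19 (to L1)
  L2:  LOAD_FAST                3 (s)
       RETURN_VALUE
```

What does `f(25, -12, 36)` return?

LOAD_CONST → push 6. Stack: [6]
LOAD_FAST c → push 36. Stack: [6, 36]
BINARY_OP + → 6 + 36 = 42. Stack: [42]
STORE_FAST s → s=42. Stack: []
LOAD_CONST → push 0. Stack: [0]
STORE_FAST i → i=0. Stack: []
LOAD_FAST i → push 0. Stack: [0]
LOAD_CONST → push 4. Stack: [0, 4]
COMPARE_OP bool(<) → 0 vs 4 = True. Stack: [True]
POP_JUMP_IF_FALSE → pop True; no jump. Stack: []
LOAD_FAST_LOAD_FAST s,c → push 42,36. Stack: [42, 36]
BINARY_OP & → 42 & 36 = 32. Stack: [32]
STORE_FAST s → s=32. Stack: []
LOAD_CONST → push 4. Stack: [4]
STORE_FAST s → s=4. Stack: []
LOAD_FAST i → push 0. Stack: [0]
LOAD_CONST → push 1. Stack: [0, 1]
BINARY_OP + → 0 + 1 = 1. Stack: [1]
STORE_FAST i → i=1. Stack: []
LOAD_FAST i → push 1. Stack: [1]
LOAD_CONST → push 4. Stack: [1, 4]
COMPARE_OP bool(<) → 1 vs 4 = True. Stack: [True]
POP_JUMP_IF_FALSE → pop True; no jump. Stack: []
LOAD_FAST_LOAD_FAST s,c → push 4,36. Stack: [4, 36]
BINARY_OP & → 4 & 36 = 4. Stack: [4]
STORE_FAST s → s=4. Stack: []
LOAD_CONST → push 4. Stack: [4]
STORE_FAST s → s=4. Stack: []
LOAD_FAST i → push 1. Stack: [1]
LOAD_CONST → push 1. Stack: [1, 1]
BINARY_OP + → 1 + 1 = 2. Stack: [2]
STORE_FAST i → i=2. Stack: []
LOAD_FAST i → push 2. Stack: [2]
LOAD_CONST → push 4. Stack: [2, 4]
COMPARE_OP bool(<) → 2 vs 4 = True. Stack: [True]
POP_JUMP_IF_FALSE → pop True; no jump. Stack: []
LOAD_FAST_LOAD_FAST s,c → push 4,36. Stack: [4, 36]
BINARY_OP & → 4 & 36 = 4. Stack: [4]
STORE_FAST s → s=4. Stack: []
LOAD_CONST → push 4. Stack: [4]
STORE_FAST s → s=4. Stack: []
LOAD_FAST i → push 2. Stack: [2]
LOAD_CONST → push 1. Stack: [2, 1]
BINARY_OP + → 2 + 1 = 3. Stack: [3]
STORE_FAST i → i=3. Stack: []
LOAD_FAST i → push 3. Stack: [3]
LOAD_CONST → push 4. Stack: [3, 4]
COMPARE_OP bool(<) → 3 vs 4 = True. Stack: [True]
POP_JUMP_IF_FALSE → pop True; no jump. Stack: []
LOAD_FAST_LOAD_FAST s,c → push 4,36. Stack: [4, 36]
BINARY_OP & → 4 & 36 = 4. Stack: [4]
STORE_FAST s → s=4. Stack: []
LOAD_CONST → push 4. Stack: [4]
STORE_FAST s → s=4. Stack: []
LOAD_FAST i → push 3. Stack: [3]
LOAD_CONST → push 1. Stack: [3, 1]
BINARY_OP + → 3 + 1 = 4. Stack: [4]
STORE_FAST i → i=4. Stack: []
LOAD_FAST i → push 4. Stack: [4]
LOAD_CONST → push 4. Stack: [4, 4]
COMPARE_OP bool(<) → 4 vs 4 = False. Stack: [False]
POP_JUMP_IF_FALSE → pop False; jump. Stack: []
LOAD_FAST s → push 4. Stack: [4]
RETURN_VALUE → return 4.

4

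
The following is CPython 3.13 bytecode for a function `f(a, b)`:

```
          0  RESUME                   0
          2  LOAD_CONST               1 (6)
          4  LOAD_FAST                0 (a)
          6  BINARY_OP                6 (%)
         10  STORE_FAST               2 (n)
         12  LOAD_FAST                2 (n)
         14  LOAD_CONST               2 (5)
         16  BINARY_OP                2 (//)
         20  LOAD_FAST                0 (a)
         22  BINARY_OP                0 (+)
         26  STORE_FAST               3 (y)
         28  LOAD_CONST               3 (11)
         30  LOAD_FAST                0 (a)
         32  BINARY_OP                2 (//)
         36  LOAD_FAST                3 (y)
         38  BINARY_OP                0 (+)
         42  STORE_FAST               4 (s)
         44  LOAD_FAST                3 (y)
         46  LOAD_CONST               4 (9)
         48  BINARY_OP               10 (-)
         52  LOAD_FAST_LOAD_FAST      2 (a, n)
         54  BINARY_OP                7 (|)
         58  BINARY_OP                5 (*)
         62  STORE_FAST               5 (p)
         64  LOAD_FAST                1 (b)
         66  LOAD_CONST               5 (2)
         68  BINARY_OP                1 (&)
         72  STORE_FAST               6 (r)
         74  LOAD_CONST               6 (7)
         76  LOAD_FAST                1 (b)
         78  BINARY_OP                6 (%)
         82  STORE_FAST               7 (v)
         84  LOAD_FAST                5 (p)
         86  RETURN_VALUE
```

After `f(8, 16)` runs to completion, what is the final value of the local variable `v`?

LOAD_CONST → push 6. Stack: [6]
LOAD_FAST a → push 8. Stack: [6, 8]
BINARY_OP % → 6 % 8 = 6. Stack: [6]
STORE_FAST n → n=6. Stack: []
LOAD_FAST n → push 6. Stack: [6]
LOAD_CONST → push 5. Stack: [6, 5]
BINARY_OP // → 6 // 5 = 1. Stack: [1]
LOAD_FAST a → push 8. Stack: [1, 8]
BINARY_OP + → 1 + 8 = 9. Stack: [9]
STORE_FAST y → y=9. Stack: []
LOAD_CONST → push 11. Stack: [11]
LOAD_FAST a → push 8. Stack: [11, 8]
BINARY_OP // → 11 // 8 = 1. Stack: [1]
LOAD_FAST y → push 9. Stack: [1, 9]
BINARY_OP + → 1 + 9 = 10. Stack: [10]
STORE_FAST s → s=10. Stack: []
LOAD_FAST y → push 9. Stack: [9]
LOAD_CONST → push 9. Stack: [9, 9]
BINARY_OP - → 9 - 9 = 0. Stack: [0]
LOAD_FAST_LOAD_FAST a,n → push 8,6. Stack: [0, 8, 6]
BINARY_OP | → 8 | 6 = 14. Stack: [0, 14]
BINARY_OP * → 0 * 14 = 0. Stack: [0]
STORE_FAST p → p=0. Stack: []
LOAD_FAST b → push 16. Stack: [16]
LOAD_CONST → push 2. Stack: [16, 2]
BINARY_OP & → 16 & 2 = 0. Stack: [0]
STORE_FAST r → r=0. Stack: []
LOAD_CONST → push 7. Stack: [7]
LOAD_FAST b → push 16. Stack: [7, 16]
BINARY_OP % → 7 % 16 = 7. Stack: [7]
STORE_FAST v → v=7. Stack: []
LOAD_FAST p → push 0. Stack: [0]
RETURN_VALUE → return 0.

7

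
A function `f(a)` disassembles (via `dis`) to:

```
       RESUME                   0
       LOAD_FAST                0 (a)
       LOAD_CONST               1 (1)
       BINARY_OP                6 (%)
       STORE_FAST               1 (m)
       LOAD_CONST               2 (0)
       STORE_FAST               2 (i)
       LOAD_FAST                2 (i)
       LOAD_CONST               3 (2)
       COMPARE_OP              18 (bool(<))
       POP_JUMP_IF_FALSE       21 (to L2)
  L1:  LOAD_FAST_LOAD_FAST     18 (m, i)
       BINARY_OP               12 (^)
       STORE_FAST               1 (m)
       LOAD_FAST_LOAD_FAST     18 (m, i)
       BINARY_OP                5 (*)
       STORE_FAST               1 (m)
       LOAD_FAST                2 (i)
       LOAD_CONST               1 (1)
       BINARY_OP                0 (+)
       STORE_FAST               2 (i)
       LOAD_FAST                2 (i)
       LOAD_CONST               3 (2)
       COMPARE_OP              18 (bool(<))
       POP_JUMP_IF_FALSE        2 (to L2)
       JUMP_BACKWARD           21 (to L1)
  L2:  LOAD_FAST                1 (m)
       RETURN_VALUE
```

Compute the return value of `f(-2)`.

LOAD_FAST a → push -2. Stack: [-2]
LOAD_CONST → push 1. Stack: [-2, 1]
BINARY_OP % → -2 % 1 = 0. Stack: [0]
STORE_FAST m → m=0. Stack: []
LOAD_CONST → push 0. Stack: [0]
STORE_FAST i → i=0. Stack: []
LOAD_FAST i → push 0. Stack: [0]
LOAD_CONST → push 2. Stack: [0, 2]
COMPARE_OP bool(<) → 0 vs 2 = True. Stack: [True]
POP_JUMP_IF_FALSE → pop True; no jump. Stack: []
LOAD_FAST_LOAD_FAST m,i → push 0,0. Stack: [0, 0]
BINARY_OP ^ → 0 ^ 0 = 0. Stack: [0]
STORE_FAST m → m=0. Stack: []
LOAD_FAST_LOAD_FAST m,i → push 0,0. Stack: [0, 0]
BINARY_OP * → 0 * 0 = 0. Stack: [0]
STORE_FAST m → m=0. Stack: []
LOAD_FAST i → push 0. Stack: [0]
LOAD_CONST → push 1. Stack: [0, 1]
BINARY_OP + → 0 + 1 = 1. Stack: [1]
STORE_FAST i → i=1. Stack: []
LOAD_FAST i → push 1. Stack: [1]
LOAD_CONST → push 2. Stack: [1, 2]
COMPARE_OP bool(<) → 1 vs 2 = True. Stack: [True]
POP_JUMP_IF_FALSE → pop True; no jump. Stack: []
LOAD_FAST_LOAD_FAST m,i → push 0,1. Stack: [0, 1]
BINARY_OP ^ → 0 ^ 1 = 1. Stack: [1]
STORE_FAST m → m=1. Stack: []
LOAD_FAST_LOAD_FAST m,i → push 1,1. Stack: [1, 1]
BINARY_OP * → 1 * 1 = 1. Stack: [1]
STORE_FAST m → m=1. Stack: []
LOAD_FAST i → push 1. Stack: [1]
LOAD_CONST → push 1. Stack: [1, 1]
BINARY_OP + → 1 + 1 = 2. Stack: [2]
STORE_FAST i → i=2. Stack: []
LOAD_FAST i → push 2. Stack: [2]
LOAD_CONST → push 2. Stack: [2, 2]
COMPARE_OP bool(<) → 2 vs 2 = False. Stack: [False]
POP_JUMP_IF_FALSE → pop False; jump. Stack: []
LOAD_FAST m → push 1. Stack: [1]
RETURN_VALUE → return 1.

1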